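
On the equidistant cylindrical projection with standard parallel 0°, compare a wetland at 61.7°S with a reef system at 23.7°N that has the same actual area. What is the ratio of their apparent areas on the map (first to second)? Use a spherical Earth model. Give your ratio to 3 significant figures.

In the plate carrée (x = Rλ, y = Rφ), meridians are true-scale (h = 1) and parallels are stretched by k = sec φ.
Areal scale at 61.7°: h·k = 1.000 × 2.109 = 2.109.
Areal scale at 23.7°: h·k = 1.000 × 1.092 = 1.092.
Ratio = 2.109/1.092 ≈ 1.93.

1.93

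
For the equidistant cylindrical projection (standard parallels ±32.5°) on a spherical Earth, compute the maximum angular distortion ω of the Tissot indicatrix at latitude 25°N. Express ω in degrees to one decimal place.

With standard parallel φ₀ = 32.5°, the equirectangular projection gives x = Rλ cos φ₀, y = Rφ, so h = 1 and k = cos 32.5° / cos φ.
At 25°: h = 1.000, k = 0.9306; principal scales a = 1.000, b = 0.9306.
sin(ω/2) = (a − b)/(a + b) = 0.06942/1.931 = 0.03596, so ω = 2 arcsin(0.03596) ≈ 4.1°.

4.1°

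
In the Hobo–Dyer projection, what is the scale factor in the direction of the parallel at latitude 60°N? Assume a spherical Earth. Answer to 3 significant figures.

1.59

Hobo–Dyer is a cylindrical equal-area projection with standard parallels at ±37.5°. A cylindrical equal-area projection with standard parallel φ₀ has meridian scale h = cos φ / cos φ₀ and parallel scale k = cos φ₀ / cos φ (so areas are preserved, h·k = 1).
k = cos 37.5° / cos 60° = 0.7934/0.5000 = 1.587.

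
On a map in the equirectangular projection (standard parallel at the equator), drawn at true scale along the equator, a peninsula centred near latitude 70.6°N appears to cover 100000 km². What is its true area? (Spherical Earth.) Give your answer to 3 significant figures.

33200 km²

For the equirectangular projection with φ₀ = 0 (plate carrée), h = 1 along meridians and k = sec φ along parallels.
Areal scale = h·k = 1 × sec φ; at 70.6°, h = 1.000, k = 3.011, so h·k = 3.011.
True area = apparent / (areal scale) = 100000 / 3.011 ≈ 33200 km².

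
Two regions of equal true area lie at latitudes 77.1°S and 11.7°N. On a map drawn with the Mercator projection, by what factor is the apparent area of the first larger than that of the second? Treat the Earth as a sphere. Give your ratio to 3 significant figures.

Mercator areal scale is sec²φ.
At 77.1°: sec²(77.1°) = 1/0.2233² = 20.06.
At 11.7°: sec²(11.7°) = 1/0.9792² = 1.043.
Ratio = 20.06/1.043 = cos²(11.7°)/cos²(77.1°) ≈ 19.2.

19.2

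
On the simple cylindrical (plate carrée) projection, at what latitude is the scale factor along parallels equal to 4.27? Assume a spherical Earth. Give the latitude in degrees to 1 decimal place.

Plate carrée: h = 1, k = sec φ along parallels.
sec φ = 4.27  ⇒  cos φ = 0.2342  ⇒  φ ≈ 76.5°.

76.5°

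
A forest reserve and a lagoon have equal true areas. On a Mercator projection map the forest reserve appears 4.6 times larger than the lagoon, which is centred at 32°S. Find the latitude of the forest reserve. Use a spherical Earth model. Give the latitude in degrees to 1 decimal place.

Mercator areal scale is sec²φ, so apparent-area ratio = sec²φ₁ / sec²φ₂ = cos²φ₂ / cos²φ₁.
cos²φ₂ / cos²φ₁ = 4.6  ⇒  cos φ₁ = cos 32° / √4.6 = 0.8480/2.145 = 0.3954.
φ₁ = arccos(0.3954) ≈ 66.7°.

66.7°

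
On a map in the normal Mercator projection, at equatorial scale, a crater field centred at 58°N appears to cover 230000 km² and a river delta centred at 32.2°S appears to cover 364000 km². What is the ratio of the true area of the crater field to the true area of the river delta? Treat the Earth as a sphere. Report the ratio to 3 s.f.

0.248

On Mercator the areal scale is sec²φ, so true area = apparent × cos²φ.
True area of crater field: 230000 × cos²(58°) = 230000 × 0.2808 = 64590 km².
True area of river delta: 364000 × cos²(32.2°) = 364000 × 0.7160 = 260600 km².
Ratio = 64590 / 260600 ≈ 0.248.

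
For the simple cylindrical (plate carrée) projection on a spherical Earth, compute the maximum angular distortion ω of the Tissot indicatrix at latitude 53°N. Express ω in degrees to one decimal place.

28.8°

In the plate carrée (x = Rλ, y = Rφ), meridians are true-scale (h = 1) and parallels are stretched by k = sec φ.
At 53°: h = 1.000, k = 1.662; principal scales a = 1.662, b = 1.000.
sin(ω/2) = (a − b)/(a + b) = 0.6616/2.662 = 0.2486, so ω = 2 arcsin(0.2486) ≈ 28.8°.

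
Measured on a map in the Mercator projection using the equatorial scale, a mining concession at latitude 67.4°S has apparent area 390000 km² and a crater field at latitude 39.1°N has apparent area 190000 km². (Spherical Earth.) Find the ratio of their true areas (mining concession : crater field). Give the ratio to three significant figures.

0.503

Mercator's areal exaggeration is sec²φ; hence true area = (apparent area) · cos²φ.
True area of mining concession: 390000 × cos²(67.4°) = 390000 × 0.1477 = 57600 km².
True area of crater field: 190000 × cos²(39.1°) = 190000 × 0.6022 = 114400 km².
Ratio = 57600 / 114400 ≈ 0.503.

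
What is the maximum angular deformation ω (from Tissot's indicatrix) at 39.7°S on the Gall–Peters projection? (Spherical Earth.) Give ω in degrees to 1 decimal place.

Gall–Peters is a cylindrical equal-area projection with standard parallels at ±45°. Cylindrical equal-area (φ₀ = 45°): h = cos φ / cos 45° along meridians, k = cos 45° / cos φ along parallels; h·k = 1.
At 39.7°: h = 1.088, k = 0.9190; principal scales a = 1.088, b = 0.9190.
sin(ω/2) = (a − b)/(a + b) = 0.1691/2.007 = 0.08423, so ω = 2 arcsin(0.08423) ≈ 9.7°.

9.7°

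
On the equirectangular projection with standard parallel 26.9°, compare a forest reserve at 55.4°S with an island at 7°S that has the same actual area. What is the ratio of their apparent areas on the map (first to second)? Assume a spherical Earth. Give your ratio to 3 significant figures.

The equidistant cylindrical projection with φ₀ = 26.9° has h = 1 (meridians true) and k = cos φ₀ / cos φ along parallels.
Areal scale at 55.4°: h·k = 1.000 × 1.570 = 1.570.
Areal scale at 7°: h·k = 1.000 × 0.8985 = 0.8985.
Ratio = 1.570/0.8985 ≈ 1.75.

1.75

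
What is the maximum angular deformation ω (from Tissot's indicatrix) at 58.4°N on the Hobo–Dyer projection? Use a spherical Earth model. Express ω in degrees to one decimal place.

Hobo–Dyer is a cylindrical equal-area projection with standard parallels at ±37.5°. A cylindrical equal-area projection with standard parallel φ₀ has meridian scale h = cos φ / cos φ₀ and parallel scale k = cos φ₀ / cos φ (so areas are preserved, h·k = 1).
At 58.4°: h = 0.6605, k = 1.514; principal scales a = 1.514, b = 0.6605.
sin(ω/2) = (a − b)/(a + b) = 0.8536/2.175 = 0.3925, so ω = 2 arcsin(0.3925) ≈ 46.2°.

46.2°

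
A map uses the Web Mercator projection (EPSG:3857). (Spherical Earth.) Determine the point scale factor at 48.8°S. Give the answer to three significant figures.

1.52

For Mercator, h = k = sec φ (a conformal cylindrical projection has a single point scale, 1/cos φ).
k = 1/cos 48.8° = 1/0.6587 = 1.518.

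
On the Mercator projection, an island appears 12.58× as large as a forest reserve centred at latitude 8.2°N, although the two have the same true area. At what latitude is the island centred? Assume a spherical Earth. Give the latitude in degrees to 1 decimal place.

73.8°

On Mercator, (apparent₁)/(apparent₂) = sec²φ₁ / sec²φ₂ when true areas are equal.
cos²φ₂ / cos²φ₁ = 12.58  ⇒  cos φ₁ = cos 8.2° / √12.58 = 0.9898/3.547 = 0.2791.
φ₁ = arccos(0.2791) ≈ 73.8°.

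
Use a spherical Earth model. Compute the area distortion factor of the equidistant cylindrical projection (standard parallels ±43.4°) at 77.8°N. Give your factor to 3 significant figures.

3.44

In the equirectangular projection with standard parallel φ₀ = 43.4° (x = Rλ cos φ₀, y = Rφ), meridians are true-scale (h = 1) and the parallel scale is k = cos φ₀ / cos φ.
Areal scale = h·k = 1 × cos φ₀ / cos φ; at 77.8°, h = 1.000, k = 3.438, so h·k = 3.438.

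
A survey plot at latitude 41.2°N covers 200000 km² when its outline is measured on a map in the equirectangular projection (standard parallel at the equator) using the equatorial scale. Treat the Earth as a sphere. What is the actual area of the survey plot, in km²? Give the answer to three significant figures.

Plate carrée maps x = Rλ, y = Rφ. The meridian scale is h = 1 and the parallel scale is k = 1/cos φ = sec φ.
Areal scale = h·k = 1 × sec φ; at 41.2°, h = 1.000, k = 1.329, so h·k = 1.329.
True area = apparent / (areal scale) = 200000 / 1.329 ≈ 150000 km².

150000 km²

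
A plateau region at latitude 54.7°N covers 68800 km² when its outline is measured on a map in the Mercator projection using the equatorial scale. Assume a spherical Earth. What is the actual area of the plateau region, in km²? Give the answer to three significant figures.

Mercator is conformal, so the point scale is isotropic: h = k = sec φ = 1/cos φ.
Areal scale = k² = sec²φ = 1/cos²(54.7°) = 1/0.5779² = 2.995.
True area = apparent / (areal scale) = 68800 / 2.995 ≈ 23000 km².

23000 km²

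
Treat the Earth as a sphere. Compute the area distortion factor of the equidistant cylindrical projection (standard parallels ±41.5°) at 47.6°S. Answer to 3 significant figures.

In the equirectangular projection with standard parallel φ₀ = 41.5° (x = Rλ cos φ₀, y = Rφ), meridians are true-scale (h = 1) and the parallel scale is k = cos φ₀ / cos φ.
Areal scale = h·k = 1 × cos φ₀ / cos φ; at 47.6°, h = 1.000, k = 1.111, so h·k = 1.111.

1.11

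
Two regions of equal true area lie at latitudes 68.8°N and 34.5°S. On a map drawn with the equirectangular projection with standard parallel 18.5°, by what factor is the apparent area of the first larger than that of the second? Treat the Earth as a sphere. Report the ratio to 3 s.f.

2.28

The equidistant cylindrical projection with φ₀ = 18.5° has h = 1 (meridians true) and k = cos φ₀ / cos φ along parallels.
Areal scale at 68.8°: h·k = 1.000 × 2.622 = 2.622.
Areal scale at 34.5°: h·k = 1.000 × 1.151 = 1.151.
Ratio = 2.622/1.151 ≈ 2.28.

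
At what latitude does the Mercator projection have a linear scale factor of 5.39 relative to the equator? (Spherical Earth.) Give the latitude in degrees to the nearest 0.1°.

Mercator scale is k = sec φ = 1/cos φ.
1/cos φ = 5.39  ⇒  cos φ = 0.1855  ⇒  φ = arccos(0.1855) ≈ 79.3°.

79.3°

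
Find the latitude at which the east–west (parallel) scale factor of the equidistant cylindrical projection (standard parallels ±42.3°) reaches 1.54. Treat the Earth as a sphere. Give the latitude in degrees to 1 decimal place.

The equidistant cylindrical projection with φ₀ = 42.3° has h = 1 (meridians true) and k = cos φ₀ / cos φ along parallels.
k = cos φ₀ / cos φ = 1.54  ⇒  cos φ = cos 42.3° / 1.54 = 0.4803.
φ = arccos(0.4803) ≈ 61.3°.

61.3°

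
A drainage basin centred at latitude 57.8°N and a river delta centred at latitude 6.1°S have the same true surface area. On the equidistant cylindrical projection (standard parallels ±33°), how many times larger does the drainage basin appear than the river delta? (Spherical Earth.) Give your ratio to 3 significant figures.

1.87

The equidistant cylindrical projection with φ₀ = 33° has h = 1 (meridians true) and k = cos φ₀ / cos φ along parallels.
Areal scale at 57.8°: h·k = 1.000 × 1.574 = 1.574.
Areal scale at 6.1°: h·k = 1.000 × 0.8434 = 0.8434.
Ratio = 1.574/0.8434 ≈ 1.87.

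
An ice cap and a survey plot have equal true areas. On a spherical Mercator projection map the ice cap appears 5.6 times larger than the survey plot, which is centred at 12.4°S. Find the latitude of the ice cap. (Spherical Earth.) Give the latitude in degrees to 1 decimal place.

65.6°

For equal true areas on Mercator, apparent areas scale as sec²φ, so the ratio is cos²φ₂ / cos²φ₁.
cos²φ₂ / cos²φ₁ = 5.6  ⇒  cos φ₁ = cos 12.4° / √5.6 = 0.9767/2.366 = 0.4127.
φ₁ = arccos(0.4127) ≈ 65.6°.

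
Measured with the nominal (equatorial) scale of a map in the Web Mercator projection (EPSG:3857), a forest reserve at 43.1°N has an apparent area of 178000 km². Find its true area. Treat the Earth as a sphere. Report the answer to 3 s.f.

94900 km²

The Mercator projection is conformal; its linear scale factor is the same in every direction and equals sec φ = 1/cos φ.
Areal scale = k² = sec²φ = 1/cos²(43.1°) = 1/0.7302² = 1.876.
True area = apparent / (areal scale) = 178000 / 1.876 ≈ 94900 km².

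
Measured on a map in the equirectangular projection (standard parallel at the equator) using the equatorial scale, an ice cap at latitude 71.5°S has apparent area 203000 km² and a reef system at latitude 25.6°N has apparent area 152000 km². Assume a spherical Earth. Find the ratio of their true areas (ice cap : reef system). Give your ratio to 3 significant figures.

0.470

Plate carrée has h = 1 and k = sec φ, giving areal scale sec φ; true area = (apparent area) · cos φ.
True area of ice cap: 203000 × cos(71.5°) = 203000 × 0.3173 = 64410 km².
True area of reef system: 152000 × cos(25.6°) = 152000 × 0.9018 = 137100 km².
Ratio = 64410 / 137100 ≈ 0.470.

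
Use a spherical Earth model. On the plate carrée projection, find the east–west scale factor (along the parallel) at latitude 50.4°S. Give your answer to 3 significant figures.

1.57

For the equirectangular projection with φ₀ = 0 (plate carrée), h = 1 along meridians and k = sec φ along parallels.
k = 1/cos 50.4° = 1/0.6374 = 1.569.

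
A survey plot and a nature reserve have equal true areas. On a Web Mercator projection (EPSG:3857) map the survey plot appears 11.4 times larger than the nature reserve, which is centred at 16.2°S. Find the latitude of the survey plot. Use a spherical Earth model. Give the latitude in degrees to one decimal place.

73.5°

Mercator areal scale is sec²φ, so apparent-area ratio = sec²φ₁ / sec²φ₂ = cos²φ₂ / cos²φ₁.
cos²φ₂ / cos²φ₁ = 11.4  ⇒  cos φ₁ = cos 16.2° / √11.4 = 0.9603/3.376 = 0.2844.
φ₁ = arccos(0.2844) ≈ 73.5°.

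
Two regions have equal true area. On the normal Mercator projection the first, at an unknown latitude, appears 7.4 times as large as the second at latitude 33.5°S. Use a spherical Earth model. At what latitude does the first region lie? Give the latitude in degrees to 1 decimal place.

On Mercator, (apparent₁)/(apparent₂) = sec²φ₁ / sec²φ₂ when true areas are equal.
cos²φ₂ / cos²φ₁ = 7.4  ⇒  cos φ₁ = cos 33.5° / √7.4 = 0.8339/2.720 = 0.3065.
φ₁ = arccos(0.3065) ≈ 72.1°.

72.1°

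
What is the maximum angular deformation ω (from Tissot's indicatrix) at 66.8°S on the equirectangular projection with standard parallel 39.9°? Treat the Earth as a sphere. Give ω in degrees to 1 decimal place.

In the equirectangular projection with standard parallel φ₀ = 39.9° (x = Rλ cos φ₀, y = Rφ), meridians are true-scale (h = 1) and the parallel scale is k = cos φ₀ / cos φ.
At 66.8°: h = 1.000, k = 1.947; principal scales a = 1.947, b = 1.000.
sin(ω/2) = (a − b)/(a + b) = 0.9474/2.947 = 0.3214, so ω = 2 arcsin(0.3214) ≈ 37.5°.

37.5°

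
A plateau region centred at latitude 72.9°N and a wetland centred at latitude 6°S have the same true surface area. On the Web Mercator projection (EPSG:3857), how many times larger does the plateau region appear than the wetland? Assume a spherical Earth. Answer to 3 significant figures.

Mercator areal scale is sec²φ.
At 72.9°: sec²(72.9°) = 1/0.2940² = 11.57.
At 6°: sec²(6°) = 1/0.9945² = 1.011.
Ratio = 11.57/1.011 = cos²(6°)/cos²(72.9°) ≈ 11.4.

11.4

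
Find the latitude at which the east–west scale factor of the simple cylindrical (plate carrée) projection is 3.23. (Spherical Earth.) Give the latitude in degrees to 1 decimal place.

72.0°

Plate carrée: h = 1, k = sec φ along parallels.
sec φ = 3.23  ⇒  cos φ = 0.3096  ⇒  φ ≈ 72.0°.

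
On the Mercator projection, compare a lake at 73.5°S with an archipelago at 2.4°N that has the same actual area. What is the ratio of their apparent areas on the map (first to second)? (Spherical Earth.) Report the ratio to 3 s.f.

12.4

Mercator is conformal with k = sec φ, so areal scale = k² = sec²φ.
At 73.5°: sec²(73.5°) = 1/0.2840² = 12.40.
At 2.4°: sec²(2.4°) = 1/0.9991² = 1.002.
Ratio = 12.40/1.002 = cos²(2.4°)/cos²(73.5°) ≈ 12.4.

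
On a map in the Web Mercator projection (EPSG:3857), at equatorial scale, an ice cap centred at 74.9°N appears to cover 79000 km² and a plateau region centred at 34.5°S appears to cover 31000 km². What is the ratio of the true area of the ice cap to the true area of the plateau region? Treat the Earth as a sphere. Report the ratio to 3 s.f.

Since Mercator area scale is 1/cos²φ, the true area equals the apparent area multiplied by cos²φ.
True area of ice cap: 79000 × cos²(74.9°) = 79000 × 0.06786 = 5361 km².
True area of plateau region: 31000 × cos²(34.5°) = 31000 × 0.6792 = 21050 km².
Ratio = 5361 / 21050 ≈ 0.255.

0.255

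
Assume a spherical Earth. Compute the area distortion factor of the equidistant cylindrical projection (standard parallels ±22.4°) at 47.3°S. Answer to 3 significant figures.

1.36

In the equirectangular projection with standard parallel φ₀ = 22.4° (x = Rλ cos φ₀, y = Rφ), meridians are true-scale (h = 1) and the parallel scale is k = cos φ₀ / cos φ.
Areal scale = h·k = 1 × cos φ₀ / cos φ; at 47.3°, h = 1.000, k = 1.363, so h·k = 1.363.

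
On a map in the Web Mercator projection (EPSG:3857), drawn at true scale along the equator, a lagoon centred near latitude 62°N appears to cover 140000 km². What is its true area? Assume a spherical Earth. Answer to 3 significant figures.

30900 km²

The Mercator projection is conformal; its linear scale factor is the same in every direction and equals sec φ = 1/cos φ.
Areal scale = k² = sec²φ = 1/cos²(62°) = 1/0.4695² = 4.537.
True area = apparent / (areal scale) = 140000 / 4.537 ≈ 30900 km².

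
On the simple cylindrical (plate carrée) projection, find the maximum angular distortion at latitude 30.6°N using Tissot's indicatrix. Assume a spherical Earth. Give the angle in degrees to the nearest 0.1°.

In the plate carrée (x = Rλ, y = Rφ), meridians are true-scale (h = 1) and parallels are stretched by k = sec φ.
At 30.6°: h = 1.000, k = 1.162; principal scales a = 1.162, b = 1.000.
sin(ω/2) = (a − b)/(a + b) = 0.1618/2.162 = 0.07484, so ω = 2 arcsin(0.07484) ≈ 8.6°.

8.6°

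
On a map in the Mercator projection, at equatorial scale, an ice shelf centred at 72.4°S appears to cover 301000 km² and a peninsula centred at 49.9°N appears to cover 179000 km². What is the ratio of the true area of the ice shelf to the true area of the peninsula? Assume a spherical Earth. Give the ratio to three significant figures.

0.371

On Mercator the areal scale is sec²φ, so true area = apparent × cos²φ.
True area of ice shelf: 301000 × cos²(72.4°) = 301000 × 0.09143 = 27520 km².
True area of peninsula: 179000 × cos²(49.9°) = 179000 × 0.4149 = 74270 km².
Ratio = 27520 / 74270 ≈ 0.371.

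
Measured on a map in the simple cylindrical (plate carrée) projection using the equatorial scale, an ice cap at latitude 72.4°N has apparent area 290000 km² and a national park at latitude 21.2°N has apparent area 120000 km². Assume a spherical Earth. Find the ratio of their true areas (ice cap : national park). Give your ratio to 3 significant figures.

0.784

Plate carrée has h = 1 and k = sec φ, giving areal scale sec φ; true area = (apparent area) · cos φ.
True area of ice cap: 290000 × cos(72.4°) = 290000 × 0.3024 = 87690 km².
True area of national park: 120000 × cos(21.2°) = 120000 × 0.9323 = 111900 km².
Ratio = 87690 / 111900 ≈ 0.784.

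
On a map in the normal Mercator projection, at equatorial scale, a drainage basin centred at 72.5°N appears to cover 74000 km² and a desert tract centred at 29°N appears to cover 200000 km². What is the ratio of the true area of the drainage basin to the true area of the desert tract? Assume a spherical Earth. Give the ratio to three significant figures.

0.0437

Since Mercator area scale is 1/cos²φ, the true area equals the apparent area multiplied by cos²φ.
True area of drainage basin: 74000 × cos²(72.5°) = 74000 × 0.09042 = 6691 km².
True area of desert tract: 200000 × cos²(29°) = 200000 × 0.7650 = 153000 km².
Ratio = 6691 / 153000 ≈ 0.0437.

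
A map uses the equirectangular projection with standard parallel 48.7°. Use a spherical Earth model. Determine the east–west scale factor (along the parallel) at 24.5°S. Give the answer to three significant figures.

With standard parallel φ₀ = 48.7°, the equirectangular projection gives x = Rλ cos φ₀, y = Rφ, so h = 1 and k = cos 48.7° / cos φ.
k = cos 48.7° / cos 24.5° = 0.6600/0.9100 = 0.7253.

0.725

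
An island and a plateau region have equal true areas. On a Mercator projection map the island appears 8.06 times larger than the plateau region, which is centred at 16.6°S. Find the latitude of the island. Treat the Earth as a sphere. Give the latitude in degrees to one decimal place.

70.3°

For equal true areas on Mercator, apparent areas scale as sec²φ, so the ratio is cos²φ₂ / cos²φ₁.
cos²φ₂ / cos²φ₁ = 8.06  ⇒  cos φ₁ = cos 16.6° / √8.06 = 0.9583/2.839 = 0.3376.
φ₁ = arccos(0.3376) ≈ 70.3°.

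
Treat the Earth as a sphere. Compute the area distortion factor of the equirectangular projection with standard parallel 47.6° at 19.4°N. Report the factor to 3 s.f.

With standard parallel φ₀ = 47.6°, the equirectangular projection gives x = Rλ cos φ₀, y = Rφ, so h = 1 and k = cos 47.6° / cos φ.
Areal scale = h·k = 1 × cos φ₀ / cos φ; at 19.4°, h = 1.000, k = 0.7149, so h·k = 0.7149.

0.715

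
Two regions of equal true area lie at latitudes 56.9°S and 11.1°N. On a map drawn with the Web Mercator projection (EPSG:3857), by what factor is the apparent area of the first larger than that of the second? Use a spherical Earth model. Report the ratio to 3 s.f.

3.23

On Mercator, area is exaggerated by sec²φ = 1/cos²φ.
At 56.9°: sec²(56.9°) = 1/0.5461² = 3.353.
At 11.1°: sec²(11.1°) = 1/0.9813² = 1.038.
Ratio = 3.353/1.038 = cos²(11.1°)/cos²(56.9°) ≈ 3.23.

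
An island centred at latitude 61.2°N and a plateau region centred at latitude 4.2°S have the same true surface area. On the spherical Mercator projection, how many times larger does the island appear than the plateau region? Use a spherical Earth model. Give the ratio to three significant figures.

4.29

On Mercator, area is exaggerated by sec²φ = 1/cos²φ.
At 61.2°: sec²(61.2°) = 1/0.4818² = 4.309.
At 4.2°: sec²(4.2°) = 1/0.9973² = 1.005.
Ratio = 4.309/1.005 = cos²(4.2°)/cos²(61.2°) ≈ 4.29.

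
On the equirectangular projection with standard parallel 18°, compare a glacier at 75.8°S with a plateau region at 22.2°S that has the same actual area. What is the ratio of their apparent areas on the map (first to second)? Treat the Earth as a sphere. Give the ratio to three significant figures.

The equidistant cylindrical projection with φ₀ = 18° has h = 1 (meridians true) and k = cos φ₀ / cos φ along parallels.
Areal scale at 75.8°: h·k = 1.000 × 3.877 = 3.877.
Areal scale at 22.2°: h·k = 1.000 × 1.027 = 1.027.
Ratio = 3.877/1.027 ≈ 3.77.

3.77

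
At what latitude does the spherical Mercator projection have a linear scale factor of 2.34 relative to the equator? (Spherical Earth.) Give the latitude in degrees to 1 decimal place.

64.7°

Mercator scale is k = sec φ = 1/cos φ.
1/cos φ = 2.34  ⇒  cos φ = 0.4274  ⇒  φ = arccos(0.4274) ≈ 64.7°.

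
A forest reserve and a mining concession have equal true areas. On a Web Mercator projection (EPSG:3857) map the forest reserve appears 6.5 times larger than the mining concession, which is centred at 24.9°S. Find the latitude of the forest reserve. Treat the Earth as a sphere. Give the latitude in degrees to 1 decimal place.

For equal true areas on Mercator, apparent areas scale as sec²φ, so the ratio is cos²φ₂ / cos²φ₁.
cos²φ₂ / cos²φ₁ = 6.5  ⇒  cos φ₁ = cos 24.9° / √6.5 = 0.9070/2.550 = 0.3558.
φ₁ = arccos(0.3558) ≈ 69.2°.

69.2°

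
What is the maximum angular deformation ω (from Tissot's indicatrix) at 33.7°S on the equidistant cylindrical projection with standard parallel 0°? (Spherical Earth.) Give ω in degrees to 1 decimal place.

In the plate carrée (x = Rλ, y = Rφ), meridians are true-scale (h = 1) and parallels are stretched by k = sec φ.
At 33.7°: h = 1.000, k = 1.202; principal scales a = 1.202, b = 1.000.
sin(ω/2) = (a − b)/(a + b) = 0.2020/2.202 = 0.09173, so ω = 2 arcsin(0.09173) ≈ 10.5°.

10.5°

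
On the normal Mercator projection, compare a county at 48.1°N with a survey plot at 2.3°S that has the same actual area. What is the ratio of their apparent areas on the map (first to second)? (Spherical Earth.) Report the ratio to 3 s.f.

On Mercator, area is exaggerated by sec²φ = 1/cos²φ.
At 48.1°: sec²(48.1°) = 1/0.6678² = 2.242.
At 2.3°: sec²(2.3°) = 1/0.9992² = 1.002.
Ratio = 2.242/1.002 = cos²(2.3°)/cos²(48.1°) ≈ 2.24.

2.24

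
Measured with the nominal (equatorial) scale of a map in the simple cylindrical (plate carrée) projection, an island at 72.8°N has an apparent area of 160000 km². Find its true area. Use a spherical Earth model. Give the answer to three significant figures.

Plate carrée maps x = Rλ, y = Rφ. The meridian scale is h = 1 and the parallel scale is k = 1/cos φ = sec φ.
Areal scale = h·k = 1 × sec φ; at 72.8°, h = 1.000, k = 3.382, so h·k = 3.382.
True area = apparent / (areal scale) = 160000 / 3.382 ≈ 47300 km².

47300 km²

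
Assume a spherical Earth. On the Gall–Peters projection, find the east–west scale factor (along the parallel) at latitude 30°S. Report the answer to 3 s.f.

Gall–Peters is a cylindrical equal-area projection with standard parallels at ±45°. Cylindrical equal-area (φ₀ = 45°): h = cos φ / cos 45° along meridians, k = cos 45° / cos φ along parallels; h·k = 1.
k = cos 45° / cos 30° = 0.7071/0.8660 = 0.8165.

0.816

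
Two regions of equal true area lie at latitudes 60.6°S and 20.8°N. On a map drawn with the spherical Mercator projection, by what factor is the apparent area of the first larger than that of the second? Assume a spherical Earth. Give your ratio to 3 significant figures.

Mercator areal scale is sec²φ.
At 60.6°: sec²(60.6°) = 1/0.4909² = 4.150.
At 20.8°: sec²(20.8°) = 1/0.9348² = 1.144.
Ratio = 4.150/1.144 = cos²(20.8°)/cos²(60.6°) ≈ 3.63.

3.63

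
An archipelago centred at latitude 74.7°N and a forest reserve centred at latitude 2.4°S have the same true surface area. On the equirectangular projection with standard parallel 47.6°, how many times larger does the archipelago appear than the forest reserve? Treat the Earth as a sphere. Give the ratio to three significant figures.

The equidistant cylindrical projection with φ₀ = 47.6° has h = 1 (meridians true) and k = cos φ₀ / cos φ along parallels.
Areal scale at 74.7°: h·k = 1.000 × 2.555 = 2.555.
Areal scale at 2.4°: h·k = 1.000 × 0.6749 = 0.6749.
Ratio = 2.555/0.6749 ≈ 3.79.

3.79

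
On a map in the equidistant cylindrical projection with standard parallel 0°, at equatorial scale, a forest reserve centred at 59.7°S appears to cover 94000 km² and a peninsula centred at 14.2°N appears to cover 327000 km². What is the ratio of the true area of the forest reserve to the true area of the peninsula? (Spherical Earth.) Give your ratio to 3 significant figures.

On the plate carrée, areal scale = h·k = 1 × sec φ, so true area = apparent × cos φ.
True area of forest reserve: 94000 × cos(59.7°) = 94000 × 0.5045 = 47430 km².
True area of peninsula: 327000 × cos(14.2°) = 327000 × 0.9694 = 317000 km².
Ratio = 47430 / 317000 ≈ 0.150.

0.150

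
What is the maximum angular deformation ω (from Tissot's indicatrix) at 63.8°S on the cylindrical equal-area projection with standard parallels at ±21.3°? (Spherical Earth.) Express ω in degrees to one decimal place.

A cylindrical equal-area projection with standard parallel φ₀ has meridian scale h = cos φ / cos φ₀ and parallel scale k = cos φ₀ / cos φ (so areas are preserved, h·k = 1).
At 63.8°: h = 0.4739, k = 2.110; principal scales a = 2.110, b = 0.4739.
sin(ω/2) = (a − b)/(a + b) = 1.636/2.584 = 0.6332, so ω = 2 arcsin(0.6332) ≈ 78.6°.

78.6°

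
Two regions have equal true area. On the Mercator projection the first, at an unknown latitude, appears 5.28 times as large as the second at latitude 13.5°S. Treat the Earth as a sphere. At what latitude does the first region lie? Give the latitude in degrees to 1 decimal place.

Mercator areal scale is sec²φ, so apparent-area ratio = sec²φ₁ / sec²φ₂ = cos²φ₂ / cos²φ₁.
cos²φ₂ / cos²φ₁ = 5.28  ⇒  cos φ₁ = cos 13.5° / √5.28 = 0.9724/2.298 = 0.4232.
φ₁ = arccos(0.4232) ≈ 65.0°.

65.0°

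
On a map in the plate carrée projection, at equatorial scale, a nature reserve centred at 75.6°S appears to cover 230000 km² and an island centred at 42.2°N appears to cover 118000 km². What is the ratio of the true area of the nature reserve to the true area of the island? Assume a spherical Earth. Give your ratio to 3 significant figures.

Plate carrée has h = 1 and k = sec φ, giving areal scale sec φ; true area = (apparent area) · cos φ.
True area of nature reserve: 230000 × cos(75.6°) = 230000 × 0.2487 = 57200 km².
True area of island: 118000 × cos(42.2°) = 118000 × 0.7408 = 87410 km².
Ratio = 57200 / 87410 ≈ 0.654.

0.654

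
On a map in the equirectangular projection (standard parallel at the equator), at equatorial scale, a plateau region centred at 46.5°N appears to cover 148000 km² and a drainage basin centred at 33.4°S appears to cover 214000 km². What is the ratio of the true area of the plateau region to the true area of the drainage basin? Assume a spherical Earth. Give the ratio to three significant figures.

Plate carrée has h = 1 and k = sec φ, giving areal scale sec φ; true area = (apparent area) · cos φ.
True area of plateau region: 148000 × cos(46.5°) = 148000 × 0.6884 = 101900 km².
True area of drainage basin: 214000 × cos(33.4°) = 214000 × 0.8348 = 178700 km².
Ratio = 101900 / 178700 ≈ 0.570.

0.570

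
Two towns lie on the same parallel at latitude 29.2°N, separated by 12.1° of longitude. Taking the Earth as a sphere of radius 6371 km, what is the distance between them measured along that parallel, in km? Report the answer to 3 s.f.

1170 km

Arc length along a parallel = R cos φ · Δλ (with Δλ in radians).
= 6371 × cos 29.2° × (12.1° × π/180) = 6371 × 0.8729 × 0.2112 ≈ 1170 km.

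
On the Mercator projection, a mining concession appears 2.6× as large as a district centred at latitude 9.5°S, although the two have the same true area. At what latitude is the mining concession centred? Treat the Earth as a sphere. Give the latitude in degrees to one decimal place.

52.3°

Mercator areal scale is sec²φ, so apparent-area ratio = sec²φ₁ / sec²φ₂ = cos²φ₂ / cos²φ₁.
cos²φ₂ / cos²φ₁ = 2.6  ⇒  cos φ₁ = cos 9.5° / √2.6 = 0.9863/1.612 = 0.6117.
φ₁ = arccos(0.6117) ≈ 52.3°.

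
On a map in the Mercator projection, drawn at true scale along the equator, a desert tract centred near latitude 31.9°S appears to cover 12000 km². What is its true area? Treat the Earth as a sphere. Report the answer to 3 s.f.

8650 km²

For Mercator, h = k = sec φ (a conformal cylindrical projection has a single point scale, 1/cos φ).
Areal scale = k² = sec²φ = 1/cos²(31.9°) = 1/0.8490² = 1.387.
True area = apparent / (areal scale) = 12000 / 1.387 ≈ 8650 km².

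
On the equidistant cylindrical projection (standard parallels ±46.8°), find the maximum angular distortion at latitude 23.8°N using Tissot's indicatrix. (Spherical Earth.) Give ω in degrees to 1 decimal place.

16.6°

With standard parallel φ₀ = 46.8°, the equirectangular projection gives x = Rλ cos φ₀, y = Rφ, so h = 1 and k = cos 46.8° / cos φ.
At 23.8°: h = 1.000, k = 0.7482; principal scales a = 1.000, b = 0.7482.
sin(ω/2) = (a − b)/(a + b) = 0.2518/1.748 = 0.1441, so ω = 2 arcsin(0.1441) ≈ 16.6°.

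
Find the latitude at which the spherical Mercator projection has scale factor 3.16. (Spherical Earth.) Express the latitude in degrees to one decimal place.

71.6°

Mercator scale is k = sec φ = 1/cos φ.
1/cos φ = 3.16  ⇒  cos φ = 0.3165  ⇒  φ = arccos(0.3165) ≈ 71.6°.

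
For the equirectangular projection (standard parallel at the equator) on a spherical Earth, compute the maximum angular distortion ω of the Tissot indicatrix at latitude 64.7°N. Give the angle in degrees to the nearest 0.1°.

Plate carrée maps x = Rλ, y = Rφ. The meridian scale is h = 1 and the parallel scale is k = 1/cos φ = sec φ.
At 64.7°: h = 1.000, k = 2.340; principal scales a = 2.340, b = 1.000.
sin(ω/2) = (a − b)/(a + b) = 1.340/3.340 = 0.4012, so ω = 2 arcsin(0.4012) ≈ 47.3°.

47.3°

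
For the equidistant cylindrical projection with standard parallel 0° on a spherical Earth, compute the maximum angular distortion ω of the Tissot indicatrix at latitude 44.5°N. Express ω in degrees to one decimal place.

19.3°

Plate carrée maps x = Rλ, y = Rφ. The meridian scale is h = 1 and the parallel scale is k = 1/cos φ = sec φ.
At 44.5°: h = 1.000, k = 1.402; principal scales a = 1.402, b = 1.000.
sin(ω/2) = (a − b)/(a + b) = 0.4020/2.402 = 0.1674, so ω = 2 arcsin(0.1674) ≈ 19.3°.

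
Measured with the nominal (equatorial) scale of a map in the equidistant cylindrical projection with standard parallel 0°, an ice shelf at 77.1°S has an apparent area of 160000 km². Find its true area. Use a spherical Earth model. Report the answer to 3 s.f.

35700 km²

For the equirectangular projection with φ₀ = 0 (plate carrée), h = 1 along meridians and k = sec φ along parallels.
Areal scale = h·k = 1 × sec φ; at 77.1°, h = 1.000, k = 4.479, so h·k = 4.479.
True area = apparent / (areal scale) = 160000 / 4.479 ≈ 35700 km².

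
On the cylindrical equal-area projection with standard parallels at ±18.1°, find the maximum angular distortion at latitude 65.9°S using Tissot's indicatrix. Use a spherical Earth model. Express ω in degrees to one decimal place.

87.0°

Cylindrical equal-area (φ₀ = 18.1°): h = cos φ / cos 18.1° along meridians, k = cos 18.1° / cos φ along parallels; h·k = 1.
At 65.9°: h = 0.4296, k = 2.328; principal scales a = 2.328, b = 0.4296.
sin(ω/2) = (a − b)/(a + b) = 1.898/2.757 = 0.6884, so ω = 2 arcsin(0.6884) ≈ 87.0°.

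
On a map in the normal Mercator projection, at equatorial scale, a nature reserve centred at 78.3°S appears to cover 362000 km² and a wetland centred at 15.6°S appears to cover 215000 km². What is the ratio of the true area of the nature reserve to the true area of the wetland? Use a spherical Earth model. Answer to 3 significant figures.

On Mercator the areal scale is sec²φ, so true area = apparent × cos²φ.
True area of nature reserve: 362000 × cos²(78.3°) = 362000 × 0.04112 = 14890 km².
True area of wetland: 215000 × cos²(15.6°) = 215000 × 0.9277 = 199500 km².
Ratio = 14890 / 199500 ≈ 0.0746.

0.0746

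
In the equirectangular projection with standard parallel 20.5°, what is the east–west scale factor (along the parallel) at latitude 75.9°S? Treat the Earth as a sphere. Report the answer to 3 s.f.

3.84

With standard parallel φ₀ = 20.5°, the equirectangular projection gives x = Rλ cos φ₀, y = Rφ, so h = 1 and k = cos 20.5° / cos φ.
k = cos 20.5° / cos 75.9° = 0.9367/0.2436 = 3.845.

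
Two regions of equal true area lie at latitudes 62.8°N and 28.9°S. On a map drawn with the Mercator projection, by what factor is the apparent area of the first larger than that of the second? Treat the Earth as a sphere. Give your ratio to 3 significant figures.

3.67

On Mercator, area is exaggerated by sec²φ = 1/cos²φ.
At 62.8°: sec²(62.8°) = 1/0.4571² = 4.786.
At 28.9°: sec²(28.9°) = 1/0.8755² = 1.305.
Ratio = 4.786/1.305 = cos²(28.9°)/cos²(62.8°) ≈ 3.67.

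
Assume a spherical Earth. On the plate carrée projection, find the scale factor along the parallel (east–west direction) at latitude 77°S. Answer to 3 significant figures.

4.45

In the plate carrée (x = Rλ, y = Rφ), meridians are true-scale (h = 1) and parallels are stretched by k = sec φ.
k = 1/cos 77° = 1/0.2250 = 4.445.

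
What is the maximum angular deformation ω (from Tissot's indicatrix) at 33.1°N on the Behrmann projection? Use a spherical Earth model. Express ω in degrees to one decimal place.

The Behrmann projection is cylindrical equal-area with φ₀ = 30°. Cylindrical equal-area (φ₀ = 30°): h = cos φ / cos 30° along meridians, k = cos 30° / cos φ along parallels; h·k = 1.
At 33.1°: h = 0.9673, k = 1.034; principal scales a = 1.034, b = 0.9673.
sin(ω/2) = (a − b)/(a + b) = 0.06648/2.001 = 0.03322, so ω = 2 arcsin(0.03322) ≈ 3.8°.

3.8°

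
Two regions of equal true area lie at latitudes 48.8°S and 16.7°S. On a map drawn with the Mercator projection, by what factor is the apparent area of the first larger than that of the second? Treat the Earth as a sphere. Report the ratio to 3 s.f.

Mercator is conformal with k = sec φ, so areal scale = k² = sec²φ.
At 48.8°: sec²(48.8°) = 1/0.6587² = 2.305.
At 16.7°: sec²(16.7°) = 1/0.9578² = 1.090.
Ratio = 2.305/1.090 = cos²(16.7°)/cos²(48.8°) ≈ 2.11.

2.11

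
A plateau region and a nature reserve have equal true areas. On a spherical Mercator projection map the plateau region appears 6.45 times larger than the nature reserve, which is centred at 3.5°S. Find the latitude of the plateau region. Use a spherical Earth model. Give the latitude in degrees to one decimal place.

For equal true areas on Mercator, apparent areas scale as sec²φ, so the ratio is cos²φ₂ / cos²φ₁.
cos²φ₂ / cos²φ₁ = 6.45  ⇒  cos φ₁ = cos 3.5° / √6.45 = 0.9981/2.540 = 0.3930.
φ₁ = arccos(0.3930) ≈ 66.9°.

66.9°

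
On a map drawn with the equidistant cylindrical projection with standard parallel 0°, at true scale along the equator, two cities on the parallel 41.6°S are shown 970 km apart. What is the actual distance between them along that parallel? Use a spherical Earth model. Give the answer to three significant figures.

725 km

In the plate carrée (x = Rλ, y = Rφ), meridians are true-scale (h = 1) and parallels are stretched by k = sec φ.
Along the parallel at 41.6°, map distances are exaggerated by k = sec 41.6° = 1.337.
True distance = 970 / 1.337 = 970 × cos 41.6° ≈ 725 km.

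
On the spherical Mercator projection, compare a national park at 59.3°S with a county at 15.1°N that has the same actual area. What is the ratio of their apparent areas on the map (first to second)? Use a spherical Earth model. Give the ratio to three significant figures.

Mercator is conformal with k = sec φ, so areal scale = k² = sec²φ.
At 59.3°: sec²(59.3°) = 1/0.5105² = 3.837.
At 15.1°: sec²(15.1°) = 1/0.9655² = 1.073.
Ratio = 3.837/1.073 = cos²(15.1°)/cos²(59.3°) ≈ 3.58.

3.58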